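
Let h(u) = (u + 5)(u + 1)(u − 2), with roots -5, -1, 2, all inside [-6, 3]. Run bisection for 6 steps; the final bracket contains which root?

-5

m = -1.5, h(m) = 6.125 (+); new bracket [-6, -1.5]
m = -3.75, h(m) = 19.765625 (+); new bracket [-6, -3.75]
m = -4.875, h(m) = 3.330078 (+); new bracket [-6, -4.875]
m = -5.4375, h(m) = -14.4392 (−); new bracket [-5.4375, -4.875]
m = -5.15625, h(m) = -4.6474 (−); new bracket [-5.15625, -4.875]
m = -5.015625, h(m) = -0.4402 (−); new bracket [-5.015625, -4.875]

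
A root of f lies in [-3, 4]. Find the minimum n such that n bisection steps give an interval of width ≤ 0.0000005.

Width after n steps is 7/2^n. Need 2^n ≥ 7/0.0000005 = 14000000.
2^23 = 8388608 < 14000000 ≤ 2^24 = 16777216, so n = 24.

24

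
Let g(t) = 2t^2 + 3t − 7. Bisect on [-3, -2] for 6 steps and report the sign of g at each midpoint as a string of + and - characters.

m = -2.5, g(m) = -2 (−); new bracket [-3, -2.5]
m = -2.75, g(m) = -0.125 (−); new bracket [-3, -2.75]
m = -2.875, g(m) = 0.90625 (+); new bracket [-2.875, -2.75]
m = -2.8125, g(m) = 0.3828 (+); new bracket [-2.8125, -2.75]
m = -2.78125, g(m) = 0.127 (+); new bracket [-2.78125, -2.75]
m = -2.765625, g(m) = 0.0005 (+); new bracket [-2.765625, -2.75]

--++++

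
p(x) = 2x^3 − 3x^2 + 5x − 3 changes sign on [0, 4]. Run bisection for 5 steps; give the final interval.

[0.75, 0.875]

midpoint 2: p = 11 > 0 → [0, 2]
midpoint 1: p = 1 > 0 → [0, 1]
midpoint 0.5: p = -1 < 0 → [0.5, 1]
midpoint 0.75: p = -0.0938 < 0 → [0.75, 1]
midpoint 0.875: p = 0.418 > 0 → [0.75, 0.875]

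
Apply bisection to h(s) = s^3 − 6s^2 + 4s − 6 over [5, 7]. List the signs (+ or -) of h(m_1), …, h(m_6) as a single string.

++----

midpoint 6: h = 18 > 0 → [5, 6]
midpoint 5.5: h = 0.875 > 0 → [5, 5.5]
midpoint 5.25: h = -5.671875 < 0 → [5.25, 5.5]
midpoint 5.375: h = -2.5566 < 0 → [5.375, 5.5]
midpoint 5.4375: h = -0.8811 < 0 → [5.4375, 5.5]
midpoint 5.46875: h = -0.0132 < 0 → [5.46875, 5.5]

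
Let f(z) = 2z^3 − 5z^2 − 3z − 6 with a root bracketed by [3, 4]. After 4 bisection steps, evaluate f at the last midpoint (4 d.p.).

z = 3.5 gives f = 8, positive; keep [3, 3.5]
z = 3.25 gives f = 0.09375, positive; keep [3, 3.25]
z = 3.125 gives f = -3.167969, negative; keep [3.125, 3.25]
z = 3.1875 gives f = -1.5923, negative; keep [3.1875, 3.25]

-1.5923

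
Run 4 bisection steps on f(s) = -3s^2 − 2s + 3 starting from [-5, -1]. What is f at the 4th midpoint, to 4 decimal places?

0.8125

s = -3 gives f = -18, negative; keep [-3, -1]
s = -2 gives f = -5, negative; keep [-2, -1]
s = -1.5 gives f = -0.75, negative; keep [-1.5, -1]
s = -1.25 gives f = 0.8125, positive; keep [-1.5, -1.25]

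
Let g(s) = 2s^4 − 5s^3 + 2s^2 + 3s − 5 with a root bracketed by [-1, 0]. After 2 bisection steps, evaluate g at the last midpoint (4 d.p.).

midpoint -0.5: g = -5.25 < 0 → [-1, -0.5]
midpoint -0.75: g = -3.382812 < 0 → [-1, -0.75]

-3.3828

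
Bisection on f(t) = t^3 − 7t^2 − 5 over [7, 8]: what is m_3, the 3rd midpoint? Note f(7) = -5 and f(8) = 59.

midpoint 7.5: f = 23.125 > 0 → [7, 7.5]
midpoint 7.25: f = 8.140625 > 0 → [7, 7.25]
midpoint 7.125: f = 1.345703 > 0 → [7, 7.125]

7.125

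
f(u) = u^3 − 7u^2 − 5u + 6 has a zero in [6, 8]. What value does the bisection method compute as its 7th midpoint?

midpoint 7: f = -29 < 0 → [7, 8]
midpoint 7.5: f = -3.375 < 0 → [7.5, 8]
midpoint 7.75: f = 12.296875 > 0 → [7.5, 7.75]
midpoint 7.625: f = 4.2129 > 0 → [7.5, 7.625]
midpoint 7.5625: f = 0.3577 > 0 → [7.5, 7.5625]
midpoint 7.53125: f = -1.5239 < 0 → [7.53125, 7.5625]
midpoint 7.546875: f = -0.5869 < 0 → [7.546875, 7.5625]

7.546875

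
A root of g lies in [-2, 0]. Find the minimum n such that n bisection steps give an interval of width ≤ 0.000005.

Width after n steps is 2/2^n. Need 2^n ≥ 2/0.000005 = 400000.
2^18 = 262144 < 400000 ≤ 2^19 = 524288, so n = 19.

19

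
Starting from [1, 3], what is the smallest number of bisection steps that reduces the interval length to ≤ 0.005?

Width after n steps is 2/2^n. Need 2^n ≥ 2/0.005 = 400.
2^8 = 256 < 400 ≤ 2^9 = 512, so n = 9.

9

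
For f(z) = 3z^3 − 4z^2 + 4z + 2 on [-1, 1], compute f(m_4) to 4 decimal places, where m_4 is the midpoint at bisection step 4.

f(0) = 2 > 0, so the root lies in [-1, 0]
f(-0.5) = -1.375 < 0, so the root lies in [-0.5, 0]
f(-0.25) = 0.703125 > 0, so the root lies in [-0.5, -0.25]
f(-0.375) = -0.2207 < 0, so the root lies in [-0.375, -0.25]

-0.2207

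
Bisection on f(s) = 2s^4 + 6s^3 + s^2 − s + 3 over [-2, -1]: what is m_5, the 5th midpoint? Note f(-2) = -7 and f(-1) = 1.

midpoint -1.5: f = -3.375 < 0 → [-1.5, -1]
midpoint -1.25: f = -1.023438 < 0 → [-1.25, -1]
midpoint -1.125: f = 0.05127 > 0 → [-1.25, -1.125]
midpoint -1.1875: f = -0.4726 < 0 → [-1.1875, -1.125]
midpoint -1.15625: f = -0.207 < 0 → [-1.15625, -1.125]

-1.15625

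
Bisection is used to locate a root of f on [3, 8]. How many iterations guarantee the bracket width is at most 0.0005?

14

Width after n steps is 5/2^n. Need 2^n ≥ 5/0.0005 = 10000.
2^13 = 8192 < 10000 ≤ 2^14 = 16384, so n = 14.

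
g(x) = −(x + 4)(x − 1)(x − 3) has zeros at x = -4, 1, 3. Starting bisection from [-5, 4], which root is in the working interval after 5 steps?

-4

g(-0.5) = -18.375 < 0, so the root lies in [-5, -0.5]
g(-2.75) = -26.953125 < 0, so the root lies in [-5, -2.75]
g(-3.875) = -4.189453 < 0, so the root lies in [-5, -3.875]
g(-4.4375) = 17.6931 > 0, so the root lies in [-4.4375, -3.875]
g(-4.15625) = 5.7655 > 0, so the root lies in [-4.15625, -3.875]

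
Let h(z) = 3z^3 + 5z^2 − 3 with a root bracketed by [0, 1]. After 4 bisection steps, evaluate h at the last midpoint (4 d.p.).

h(0.5) = -1.375 < 0, so the root lies in [0.5, 1]
h(0.75) = 1.078125 > 0, so the root lies in [0.5, 0.75]
h(0.625) = -0.314453 < 0, so the root lies in [0.625, 0.75]
h(0.6875) = 0.3381 > 0, so the root lies in [0.625, 0.6875]

0.3381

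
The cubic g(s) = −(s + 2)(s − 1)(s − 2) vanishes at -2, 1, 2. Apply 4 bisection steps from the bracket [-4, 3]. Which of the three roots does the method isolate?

s = -0.5 gives g = -5.625, negative; keep [-4, -0.5]
s = -2.25 gives g = 3.453125, positive; keep [-2.25, -0.5]
s = -1.375 gives g = -5.009766, negative; keep [-2.25, -1.375]
s = -1.8125 gives g = -2.0105, negative; keep [-2.25, -1.8125]

-2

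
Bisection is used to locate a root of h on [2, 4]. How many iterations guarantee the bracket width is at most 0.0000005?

Width after n steps is 2/2^n. Need 2^n ≥ 2/0.0000005 = 4000000.
2^21 = 2097152 < 4000000 ≤ 2^22 = 4194304, so n = 22.

22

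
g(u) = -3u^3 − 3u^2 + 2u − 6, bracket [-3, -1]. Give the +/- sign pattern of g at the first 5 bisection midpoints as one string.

midpoint -2: g = 2 > 0 → [-2, -1]
midpoint -1.5: g = -5.625 < 0 → [-2, -1.5]
midpoint -1.75: g = -2.609375 < 0 → [-2, -1.75]
midpoint -1.875: g = -0.5215 < 0 → [-2, -1.875]
midpoint -1.9375: g = 0.6829 > 0 → [-1.9375, -1.875]

+---+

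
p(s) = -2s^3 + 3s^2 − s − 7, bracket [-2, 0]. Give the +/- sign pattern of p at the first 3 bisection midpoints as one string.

-++

s = -1 gives p = -1, negative; keep [-2, -1]
s = -1.5 gives p = 8, positive; keep [-1.5, -1]
s = -1.25 gives p = 2.84375, positive; keep [-1.25, -1]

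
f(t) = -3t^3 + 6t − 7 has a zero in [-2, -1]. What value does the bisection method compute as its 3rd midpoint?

f(-1.5) = -5.875 < 0, so the root lies in [-2, -1.5]
f(-1.75) = -1.421875 < 0, so the root lies in [-2, -1.75]
f(-1.875) = 1.525391 > 0, so the root lies in [-1.875, -1.75]

-1.875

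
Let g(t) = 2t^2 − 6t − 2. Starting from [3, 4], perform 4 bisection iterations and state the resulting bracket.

[3.25, 3.3125]

m = 3.5, g(m) = 1.5 (+); new bracket [3, 3.5]
m = 3.25, g(m) = -0.375 (−); new bracket [3.25, 3.5]
m = 3.375, g(m) = 0.53125 (+); new bracket [3.25, 3.375]
m = 3.3125, g(m) = 0.0703 (+); new bracket [3.25, 3.3125]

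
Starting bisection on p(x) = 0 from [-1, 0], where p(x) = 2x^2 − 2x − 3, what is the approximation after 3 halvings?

midpoint -0.5: p = -1.5 < 0 → [-1, -0.5]
midpoint -0.75: p = -0.375 < 0 → [-1, -0.75]
midpoint -0.875: p = 0.28125 > 0 → [-0.875, -0.75]

-0.875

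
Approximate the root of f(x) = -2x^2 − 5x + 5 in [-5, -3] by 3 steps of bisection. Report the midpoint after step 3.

-3.25

x = -4 gives f = -7, negative; keep [-4, -3]
x = -3.5 gives f = -2, negative; keep [-3.5, -3]
x = -3.25 gives f = 0.125, positive; keep [-3.5, -3.25]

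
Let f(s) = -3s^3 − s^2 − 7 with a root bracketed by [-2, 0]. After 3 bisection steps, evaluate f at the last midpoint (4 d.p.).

midpoint -1: f = -5 < 0 → [-2, -1]
midpoint -1.5: f = 0.875 > 0 → [-1.5, -1]
midpoint -1.25: f = -2.703125 < 0 → [-1.5, -1.25]

-2.7031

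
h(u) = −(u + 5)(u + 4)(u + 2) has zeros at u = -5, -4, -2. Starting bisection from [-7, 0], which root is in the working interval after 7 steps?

u = -3.5 gives h = 1.125, positive; keep [-3.5, 0]
u = -1.75 gives h = -1.828125, negative; keep [-3.5, -1.75]
u = -2.625 gives h = 2.041016, positive; keep [-2.625, -1.75]
u = -2.1875 gives h = 0.9558, positive; keep [-2.1875, -1.75]
u = -1.96875 gives h = -0.1924, negative; keep [-2.1875, -1.96875]
u = -2.078125 gives h = 0.4387, positive; keep [-2.078125, -1.96875]
u = -2.0234375 gives h = 0.1379, positive; keep [-2.0234375, -1.96875]

-2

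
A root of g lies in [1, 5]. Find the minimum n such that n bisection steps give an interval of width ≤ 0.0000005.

Width after n steps is 4/2^n. Need 2^n ≥ 4/0.0000005 = 8000000.
2^22 = 4194304 < 8000000 ≤ 2^23 = 8388608, so n = 23.

23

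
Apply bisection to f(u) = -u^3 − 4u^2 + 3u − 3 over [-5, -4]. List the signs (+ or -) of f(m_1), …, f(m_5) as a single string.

u = -4.5 gives f = -6.375, negative; keep [-5, -4.5]
u = -4.75 gives f = -0.328125, negative; keep [-5, -4.75]
u = -4.875 gives f = 3.169922, positive; keep [-4.875, -4.75]
u = -4.8125 gives f = 1.3801, positive; keep [-4.8125, -4.75]
u = -4.78125 gives f = 0.5159, positive; keep [-4.78125, -4.75]

--+++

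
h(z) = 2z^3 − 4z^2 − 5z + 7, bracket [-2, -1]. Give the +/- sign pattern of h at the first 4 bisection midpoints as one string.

h(-1.5) = -1.25 < 0, so the root lies in [-1.5, -1]
h(-1.25) = 3.09375 > 0, so the root lies in [-1.5, -1.25]
h(-1.375) = 1.113281 > 0, so the root lies in [-1.5, -1.375]
h(-1.4375) = -0.019 < 0, so the root lies in [-1.4375, -1.375]

-++-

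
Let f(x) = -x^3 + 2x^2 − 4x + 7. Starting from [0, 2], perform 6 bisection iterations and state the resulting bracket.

[1.84375, 1.875]

m = 1, f(m) = 4 (+); new bracket [1, 2]
m = 1.5, f(m) = 2.125 (+); new bracket [1.5, 2]
m = 1.75, f(m) = 0.765625 (+); new bracket [1.75, 2]
m = 1.875, f(m) = -0.0605 (−); new bracket [1.75, 1.875]
m = 1.8125, f(m) = 0.366 (+); new bracket [1.8125, 1.875]
m = 1.84375, f(m) = 0.1562 (+); new bracket [1.84375, 1.875]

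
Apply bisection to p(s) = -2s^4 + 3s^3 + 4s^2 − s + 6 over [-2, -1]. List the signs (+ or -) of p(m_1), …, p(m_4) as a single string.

m = -1.5, p(m) = -3.75 (−); new bracket [-1.5, -1]
m = -1.25, p(m) = 2.757812 (+); new bracket [-1.5, -1.25]
m = -1.375, p(m) = -0.010254 (−); new bracket [-1.375, -1.25]
m = -1.3125, p(m) = 1.4851 (+); new bracket [-1.375, -1.3125]

-+-+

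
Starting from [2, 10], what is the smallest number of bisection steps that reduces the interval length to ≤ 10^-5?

20

Width after n steps is 8/2^n. Need 2^n ≥ 8/10^-5 = 800000.
2^19 = 524288 < 800000 ≤ 2^20 = 1048576, so n = 20.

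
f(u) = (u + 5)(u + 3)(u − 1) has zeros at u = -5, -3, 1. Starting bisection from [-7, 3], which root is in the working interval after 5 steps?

m = -2, f(m) = -9 (−); new bracket [-2, 3]
m = 0.5, f(m) = -9.625 (−); new bracket [0.5, 3]
m = 1.75, f(m) = 24.046875 (+); new bracket [0.5, 1.75]
m = 1.125, f(m) = 3.1582 (+); new bracket [0.5, 1.125]
m = 0.8125, f(m) = -4.155 (−); new bracket [0.8125, 1.125]

1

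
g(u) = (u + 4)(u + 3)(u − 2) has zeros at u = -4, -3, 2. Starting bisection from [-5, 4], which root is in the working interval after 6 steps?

u = -0.5 gives g = -21.875, negative; keep [-0.5, 4]
u = 1.75 gives g = -6.828125, negative; keep [1.75, 4]
u = 2.875 gives g = 35.341797, positive; keep [1.75, 2.875]
u = 2.3125 gives g = 10.4797, positive; keep [1.75, 2.3125]
u = 2.03125 gives g = 0.9483, positive; keep [1.75, 2.03125]
u = 1.890625 gives g = -3.151, negative; keep [1.890625, 2.03125]

2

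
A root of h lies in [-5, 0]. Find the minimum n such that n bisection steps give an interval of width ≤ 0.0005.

Width after n steps is 5/2^n. Need 2^n ≥ 5/0.0005 = 10000.
2^13 = 8192 < 10000 ≤ 2^14 = 16384, so n = 14.

14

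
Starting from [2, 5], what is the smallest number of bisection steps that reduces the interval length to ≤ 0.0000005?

Width after n steps is 3/2^n. Need 2^n ≥ 3/0.0000005 = 6000000.
2^22 = 4194304 < 6000000 ≤ 2^23 = 8388608, so n = 23.

23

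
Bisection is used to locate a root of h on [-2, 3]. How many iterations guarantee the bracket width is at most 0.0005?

14

Width after n steps is 5/2^n. Need 2^n ≥ 5/0.0005 = 10000.
2^13 = 8192 < 10000 ≤ 2^14 = 16384, so n = 14.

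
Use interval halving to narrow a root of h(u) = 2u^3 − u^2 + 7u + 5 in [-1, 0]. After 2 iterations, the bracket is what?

[-0.75, -0.5]

h(-0.5) = 1 > 0, so the root lies in [-1, -0.5]
h(-0.75) = -1.65625 < 0, so the root lies in [-0.75, -0.5]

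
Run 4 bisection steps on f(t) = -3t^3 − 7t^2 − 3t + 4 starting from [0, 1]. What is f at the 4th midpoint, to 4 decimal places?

-0.4363

m = 0.5, f(m) = 0.375 (+); new bracket [0.5, 1]
m = 0.75, f(m) = -3.453125 (−); new bracket [0.5, 0.75]
m = 0.625, f(m) = -1.341797 (−); new bracket [0.5, 0.625]
m = 0.5625, f(m) = -0.4363 (−); new bracket [0.5, 0.5625]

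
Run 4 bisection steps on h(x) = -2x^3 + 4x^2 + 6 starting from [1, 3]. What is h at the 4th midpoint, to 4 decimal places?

x = 2 gives h = 6, positive; keep [2, 3]
x = 2.5 gives h = -0.25, negative; keep [2, 2.5]
x = 2.25 gives h = 3.46875, positive; keep [2.25, 2.5]
x = 2.375 gives h = 1.7695, positive; keep [2.375, 2.5]

1.7695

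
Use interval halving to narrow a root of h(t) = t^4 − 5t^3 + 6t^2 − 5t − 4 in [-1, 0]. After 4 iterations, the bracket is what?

midpoint -0.5: h = 0.6875 > 0 → [-0.5, 0]
midpoint -0.25: h = -2.292969 < 0 → [-0.5, -0.25]
midpoint -0.375: h = -0.997803 < 0 → [-0.5, -0.375]
midpoint -0.4375: h = -0.2087 < 0 → [-0.5, -0.4375]

[-0.5, -0.4375]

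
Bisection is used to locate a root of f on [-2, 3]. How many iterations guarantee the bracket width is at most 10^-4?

16

Width after n steps is 5/2^n. Need 2^n ≥ 5/10^-4 = 50000.
2^15 = 32768 < 50000 ≤ 2^16 = 65536, so n = 16.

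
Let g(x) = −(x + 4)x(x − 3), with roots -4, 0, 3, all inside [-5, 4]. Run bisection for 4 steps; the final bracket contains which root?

x = -0.5 gives g = -6.125, negative; keep [-5, -0.5]
x = -2.75 gives g = -19.765625, negative; keep [-5, -2.75]
x = -3.875 gives g = -3.330078, negative; keep [-5, -3.875]
x = -4.4375 gives g = 14.4392, positive; keep [-4.4375, -3.875]

-4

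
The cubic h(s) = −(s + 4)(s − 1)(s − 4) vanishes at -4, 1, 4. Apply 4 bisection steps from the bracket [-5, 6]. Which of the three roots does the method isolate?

h(0.5) = -7.875 < 0, so the root lies in [-5, 0.5]
h(-2.25) = -35.546875 < 0, so the root lies in [-5, -2.25]
h(-3.625) = -13.224609 < 0, so the root lies in [-5, -3.625]
h(-4.3125) = 13.8 > 0, so the root lies in [-4.3125, -3.625]

-4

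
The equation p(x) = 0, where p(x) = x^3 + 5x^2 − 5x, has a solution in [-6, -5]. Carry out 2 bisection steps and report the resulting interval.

midpoint -5.5: p = 12.375 > 0 → [-6, -5.5]
midpoint -5.75: p = 3.953125 > 0 → [-6, -5.75]

[-6, -5.75]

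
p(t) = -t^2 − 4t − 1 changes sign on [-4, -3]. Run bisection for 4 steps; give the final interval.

m = -3.5, p(m) = 0.75 (+); new bracket [-4, -3.5]
m = -3.75, p(m) = -0.0625 (−); new bracket [-3.75, -3.5]
m = -3.625, p(m) = 0.359375 (+); new bracket [-3.75, -3.625]
m = -3.6875, p(m) = 0.1523 (+); new bracket [-3.75, -3.6875]

[-3.75, -3.6875]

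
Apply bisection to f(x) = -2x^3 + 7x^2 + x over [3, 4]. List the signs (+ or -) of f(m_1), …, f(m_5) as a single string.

m = 3.5, f(m) = 3.5 (+); new bracket [3.5, 4]
m = 3.75, f(m) = -3.28125 (−); new bracket [3.5, 3.75]
m = 3.625, f(m) = 0.339844 (+); new bracket [3.625, 3.75]
m = 3.6875, f(m) = -1.4116 (−); new bracket [3.625, 3.6875]
m = 3.65625, f(m) = -0.5213 (−); new bracket [3.625, 3.65625]

+-+--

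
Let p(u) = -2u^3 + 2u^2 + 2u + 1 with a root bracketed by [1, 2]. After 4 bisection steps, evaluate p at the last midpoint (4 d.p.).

0.4595

m = 1.5, p(m) = 1.75 (+); new bracket [1.5, 2]
m = 1.75, p(m) = -0.09375 (−); new bracket [1.5, 1.75]
m = 1.625, p(m) = 0.949219 (+); new bracket [1.625, 1.75]
m = 1.6875, p(m) = 0.4595 (+); new bracket [1.6875, 1.75]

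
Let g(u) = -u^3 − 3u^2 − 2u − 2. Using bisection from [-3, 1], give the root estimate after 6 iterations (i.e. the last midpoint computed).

midpoint -1: g = -2 < 0 → [-3, -1]
midpoint -2: g = -2 < 0 → [-3, -2]
midpoint -2.5: g = -0.125 < 0 → [-3, -2.5]
midpoint -2.75: g = 1.6094 > 0 → [-2.75, -2.5]
midpoint -2.625: g = 0.666 > 0 → [-2.625, -2.5]
midpoint -2.5625: g = 0.2522 > 0 → [-2.5625, -2.5]

-2.5625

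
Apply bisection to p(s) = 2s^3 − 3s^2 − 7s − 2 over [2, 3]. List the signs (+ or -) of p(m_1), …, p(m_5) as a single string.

--+--

m = 2.5, p(m) = -7 (−); new bracket [2.5, 3]
m = 2.75, p(m) = -2.34375 (−); new bracket [2.75, 3]
m = 2.875, p(m) = 0.605469 (+); new bracket [2.75, 2.875]
m = 2.8125, p(m) = -0.9233 (−); new bracket [2.8125, 2.875]
m = 2.84375, p(m) = -0.1727 (−); new bracket [2.84375, 2.875]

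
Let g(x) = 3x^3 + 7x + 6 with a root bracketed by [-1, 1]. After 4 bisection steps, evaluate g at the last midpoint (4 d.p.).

m = 0, g(m) = 6 (+); new bracket [-1, 0]
m = -0.5, g(m) = 2.125 (+); new bracket [-1, -0.5]
m = -0.75, g(m) = -0.515625 (−); new bracket [-0.75, -0.5]
m = -0.625, g(m) = 0.8926 (+); new bracket [-0.75, -0.625]

0.8926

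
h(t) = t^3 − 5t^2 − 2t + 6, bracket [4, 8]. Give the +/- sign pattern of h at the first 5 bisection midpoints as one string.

+-++-

m = 6, h(m) = 30 (+); new bracket [4, 6]
m = 5, h(m) = -4 (−); new bracket [5, 6]
m = 5.5, h(m) = 10.125 (+); new bracket [5, 5.5]
m = 5.25, h(m) = 2.3906 (+); new bracket [5, 5.25]
m = 5.125, h(m) = -0.9668 (−); new bracket [5.125, 5.25]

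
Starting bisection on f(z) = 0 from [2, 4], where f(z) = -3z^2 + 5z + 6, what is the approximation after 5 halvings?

m = 3, f(m) = -6 (−); new bracket [2, 3]
m = 2.5, f(m) = -0.25 (−); new bracket [2, 2.5]
m = 2.25, f(m) = 2.0625 (+); new bracket [2.25, 2.5]
m = 2.375, f(m) = 0.9531 (+); new bracket [2.375, 2.5]
m = 2.4375, f(m) = 0.3633 (+); new bracket [2.4375, 2.5]

2.4375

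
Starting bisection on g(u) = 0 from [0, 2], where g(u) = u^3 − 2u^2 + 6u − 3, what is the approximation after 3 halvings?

midpoint 1: g = 2 > 0 → [0, 1]
midpoint 0.5: g = -0.375 < 0 → [0.5, 1]
midpoint 0.75: g = 0.796875 > 0 → [0.5, 0.75]

0.75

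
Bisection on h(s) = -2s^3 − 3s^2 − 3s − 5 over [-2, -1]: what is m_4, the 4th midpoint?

s = -1.5 gives h = -0.5, negative; keep [-2, -1.5]
s = -1.75 gives h = 1.78125, positive; keep [-1.75, -1.5]
s = -1.625 gives h = 0.535156, positive; keep [-1.625, -1.5]
s = -1.5625 gives h = -0.0073, negative; keep [-1.625, -1.5625]

-1.5625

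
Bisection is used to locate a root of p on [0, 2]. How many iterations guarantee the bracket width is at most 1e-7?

Width after n steps is 2/2^n. Need 2^n ≥ 2/1e-7 = 20000000.
2^24 = 16777216 < 20000000 ≤ 2^25 = 33554432, so n = 25.

25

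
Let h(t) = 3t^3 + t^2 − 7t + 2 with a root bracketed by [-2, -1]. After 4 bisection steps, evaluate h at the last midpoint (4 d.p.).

0.1096

m = -1.5, h(m) = 4.625 (+); new bracket [-2, -1.5]
m = -1.75, h(m) = 1.234375 (+); new bracket [-2, -1.75]
m = -1.875, h(m) = -1.134766 (−); new bracket [-1.875, -1.75]
m = -1.8125, h(m) = 0.1096 (+); new bracket [-1.875, -1.8125]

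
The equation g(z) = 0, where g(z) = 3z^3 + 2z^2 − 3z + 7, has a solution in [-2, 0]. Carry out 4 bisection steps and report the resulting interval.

z = -1 gives g = 9, positive; keep [-2, -1]
z = -1.5 gives g = 5.875, positive; keep [-2, -1.5]
z = -1.75 gives g = 2.296875, positive; keep [-2, -1.75]
z = -1.875 gives g = -0.1191, negative; keep [-1.875, -1.75]

[-1.875, -1.75]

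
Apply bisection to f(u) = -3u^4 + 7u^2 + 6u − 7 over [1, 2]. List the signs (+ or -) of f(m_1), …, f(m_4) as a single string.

+-+-

u = 1.5 gives f = 2.5625, positive; keep [1.5, 2]
u = 1.75 gives f = -3.199219, negative; keep [1.5, 1.75]
u = 1.625 gives f = 0.315674, positive; keep [1.625, 1.75]
u = 1.6875 gives f = -1.2688, negative; keep [1.625, 1.6875]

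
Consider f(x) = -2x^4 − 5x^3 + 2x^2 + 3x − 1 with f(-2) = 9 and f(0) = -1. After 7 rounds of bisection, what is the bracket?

x = -1 gives f = 1, positive; keep [-1, 0]
x = -0.5 gives f = -1.5, negative; keep [-1, -0.5]
x = -0.75 gives f = -0.648438, negative; keep [-1, -0.75]
x = -0.875 gives f = 0.0835, positive; keep [-0.875, -0.75]
x = -0.8125 gives f = -0.3069, negative; keep [-0.875, -0.8125]
x = -0.84375 gives f = -0.1177, negative; keep [-0.875, -0.84375]
x = -0.859375 gives f = -0.0186, negative; keep [-0.875, -0.859375]

[-0.875, -0.859375]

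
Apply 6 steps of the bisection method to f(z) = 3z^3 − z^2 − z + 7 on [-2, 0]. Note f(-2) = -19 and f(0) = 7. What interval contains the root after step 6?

[-1.3125, -1.28125]

z = -1 gives f = 4, positive; keep [-2, -1]
z = -1.5 gives f = -3.875, negative; keep [-1.5, -1]
z = -1.25 gives f = 0.828125, positive; keep [-1.5, -1.25]
z = -1.375 gives f = -1.3145, negative; keep [-1.375, -1.25]
z = -1.3125 gives f = -0.1931, negative; keep [-1.3125, -1.25]
z = -1.28125 gives f = 0.3297, positive; keep [-1.3125, -1.28125]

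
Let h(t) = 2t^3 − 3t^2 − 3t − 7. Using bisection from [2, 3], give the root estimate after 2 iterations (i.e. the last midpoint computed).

2.75

h(2.5) = -2 < 0, so the root lies in [2.5, 3]
h(2.75) = 3.65625 > 0, so the root lies in [2.5, 2.75]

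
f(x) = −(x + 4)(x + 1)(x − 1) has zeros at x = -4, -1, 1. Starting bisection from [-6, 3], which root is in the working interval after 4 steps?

-4

midpoint -1.5: f = -3.125 < 0 → [-6, -1.5]
midpoint -3.75: f = -3.265625 < 0 → [-6, -3.75]
midpoint -4.875: f = 19.919922 > 0 → [-4.875, -3.75]
midpoint -4.3125: f = 5.4993 > 0 → [-4.3125, -3.75]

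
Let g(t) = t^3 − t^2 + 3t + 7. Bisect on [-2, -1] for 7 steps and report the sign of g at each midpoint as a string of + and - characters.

--+++--

midpoint -1.5: g = -3.125 < 0 → [-1.5, -1]
midpoint -1.25: g = -0.265625 < 0 → [-1.25, -1]
midpoint -1.125: g = 0.935547 > 0 → [-1.25, -1.125]
midpoint -1.1875: g = 0.3528 > 0 → [-1.25, -1.1875]
midpoint -1.21875: g = 0.0481 > 0 → [-1.25, -1.21875]
midpoint -1.234375: g = -0.1076 < 0 → [-1.234375, -1.21875]
midpoint -1.2265625: g = -0.0295 < 0 → [-1.2265625, -1.21875]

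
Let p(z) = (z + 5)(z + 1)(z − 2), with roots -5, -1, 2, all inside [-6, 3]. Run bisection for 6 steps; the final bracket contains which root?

-5

z = -1.5 gives p = 6.125, positive; keep [-6, -1.5]
z = -3.75 gives p = 19.765625, positive; keep [-6, -3.75]
z = -4.875 gives p = 3.330078, positive; keep [-6, -4.875]
z = -5.4375 gives p = -14.4392, negative; keep [-5.4375, -4.875]
z = -5.15625 gives p = -4.6474, negative; keep [-5.15625, -4.875]
z = -5.015625 gives p = -0.4402, negative; keep [-5.015625, -4.875]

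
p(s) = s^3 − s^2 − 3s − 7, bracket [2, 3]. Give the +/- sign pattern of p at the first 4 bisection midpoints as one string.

p(2.5) = -5.125 < 0, so the root lies in [2.5, 3]
p(2.75) = -2.015625 < 0, so the root lies in [2.75, 3]
p(2.875) = -0.126953 < 0, so the root lies in [2.875, 3]
p(2.9375) = 0.906 > 0, so the root lies in [2.875, 2.9375]

---+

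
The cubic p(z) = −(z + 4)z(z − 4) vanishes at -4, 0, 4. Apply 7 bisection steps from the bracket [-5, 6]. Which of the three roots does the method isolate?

4

p(0.5) = 7.875 > 0, so the root lies in [0.5, 6]
p(3.25) = 17.671875 > 0, so the root lies in [3.25, 6]
p(4.625) = -24.931641 < 0, so the root lies in [3.25, 4.625]
p(3.9375) = 1.9534 > 0, so the root lies in [3.9375, 4.625]
p(4.28125) = -9.9715 < 0, so the root lies in [3.9375, 4.28125]
p(4.109375) = -3.6449 < 0, so the root lies in [3.9375, 4.109375]
p(4.0234375) = -0.7566 < 0, so the root lies in [3.9375, 4.0234375]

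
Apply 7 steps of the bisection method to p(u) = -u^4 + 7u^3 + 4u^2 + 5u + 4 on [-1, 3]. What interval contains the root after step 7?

[-0.6875, -0.65625]

p(1) = 19 > 0, so the root lies in [-1, 1]
p(0) = 4 > 0, so the root lies in [-1, 0]
p(-0.5) = 1.5625 > 0, so the root lies in [-1, -0.5]
p(-0.75) = -0.7695 < 0, so the root lies in [-0.75, -0.5]
p(-0.625) = 0.5759 > 0, so the root lies in [-0.75, -0.625]
p(-0.6875) = -0.0449 < 0, so the root lies in [-0.6875, -0.625]
p(-0.65625) = 0.2776 > 0, so the root lies in [-0.6875, -0.65625]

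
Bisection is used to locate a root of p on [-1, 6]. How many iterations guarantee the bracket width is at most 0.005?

Width after n steps is 7/2^n. Need 2^n ≥ 7/0.005 = 1400.
2^10 = 1024 < 1400 ≤ 2^11 = 2048, so n = 11.

11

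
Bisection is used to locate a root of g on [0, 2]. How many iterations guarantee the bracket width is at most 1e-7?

25

Width after n steps is 2/2^n. Need 2^n ≥ 2/1e-7 = 20000000.
2^24 = 16777216 < 20000000 ≤ 2^25 = 33554432, so n = 25.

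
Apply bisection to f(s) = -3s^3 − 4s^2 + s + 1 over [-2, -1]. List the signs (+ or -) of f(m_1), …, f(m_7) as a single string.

s = -1.5 gives f = 0.625, positive; keep [-1.5, -1]
s = -1.25 gives f = -0.640625, negative; keep [-1.5, -1.25]
s = -1.375 gives f = -0.138672, negative; keep [-1.5, -1.375]
s = -1.4375 gives f = 0.2083, positive; keep [-1.4375, -1.375]
s = -1.40625 gives f = 0.0263, positive; keep [-1.40625, -1.375]
s = -1.390625 gives f = -0.0582, negative; keep [-1.40625, -1.390625]
s = -1.3984375 gives f = -0.0165, negative; keep [-1.40625, -1.3984375]

+--++--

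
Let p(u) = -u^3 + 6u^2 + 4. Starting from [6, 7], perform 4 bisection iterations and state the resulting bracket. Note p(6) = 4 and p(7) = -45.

m = 6.5, p(m) = -17.125 (−); new bracket [6, 6.5]
m = 6.25, p(m) = -5.765625 (−); new bracket [6, 6.25]
m = 6.125, p(m) = -0.689453 (−); new bracket [6, 6.125]
m = 6.0625, p(m) = 1.7029 (+); new bracket [6.0625, 6.125]

[6.0625, 6.125]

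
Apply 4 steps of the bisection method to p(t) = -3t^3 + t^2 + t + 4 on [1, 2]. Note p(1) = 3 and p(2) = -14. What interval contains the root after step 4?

[1.3125, 1.375]

t = 1.5 gives p = -2.375, negative; keep [1, 1.5]
t = 1.25 gives p = 0.953125, positive; keep [1.25, 1.5]
t = 1.375 gives p = -0.533203, negative; keep [1.25, 1.375]
t = 1.3125 gives p = 0.2522, positive; keep [1.3125, 1.375]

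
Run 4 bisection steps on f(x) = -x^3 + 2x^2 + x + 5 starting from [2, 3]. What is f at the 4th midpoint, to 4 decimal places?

m = 2.5, f(m) = 4.375 (+); new bracket [2.5, 3]
m = 2.75, f(m) = 2.078125 (+); new bracket [2.75, 3]
m = 2.875, f(m) = 0.642578 (+); new bracket [2.875, 3]
m = 2.9375, f(m) = -0.1521 (−); new bracket [2.875, 2.9375]

-0.1521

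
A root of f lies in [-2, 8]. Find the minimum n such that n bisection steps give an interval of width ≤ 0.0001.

17

Width after n steps is 10/2^n. Need 2^n ≥ 10/0.0001 = 100000.
2^16 = 65536 < 100000 ≤ 2^17 = 131072, so n = 17.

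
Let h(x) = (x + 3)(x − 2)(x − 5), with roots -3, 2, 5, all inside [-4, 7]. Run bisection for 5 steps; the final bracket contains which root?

-3

x = 1.5 gives h = 7.875, positive; keep [-4, 1.5]
x = -1.25 gives h = 35.546875, positive; keep [-4, -1.25]
x = -2.625 gives h = 13.224609, positive; keep [-4, -2.625]
x = -3.3125 gives h = -13.8, negative; keep [-3.3125, -2.625]
x = -2.96875 gives h = 1.2373, positive; keep [-3.3125, -2.96875]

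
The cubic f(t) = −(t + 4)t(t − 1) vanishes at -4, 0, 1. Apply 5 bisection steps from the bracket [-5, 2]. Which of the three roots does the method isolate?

t = -1.5 gives f = -9.375, negative; keep [-5, -1.5]
t = -3.25 gives f = -10.359375, negative; keep [-5, -3.25]
t = -4.125 gives f = 2.642578, positive; keep [-4.125, -3.25]
t = -3.6875 gives f = -5.4016, negative; keep [-4.125, -3.6875]
t = -3.90625 gives f = -1.7967, negative; keep [-4.125, -3.90625]

-4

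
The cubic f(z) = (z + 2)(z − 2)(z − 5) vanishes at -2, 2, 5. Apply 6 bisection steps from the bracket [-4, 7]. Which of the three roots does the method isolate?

f(1.5) = 6.125 > 0, so the root lies in [-4, 1.5]
f(-1.25) = 15.234375 > 0, so the root lies in [-4, -1.25]
f(-2.625) = -22.041016 < 0, so the root lies in [-2.625, -1.25]
f(-1.9375) = 1.7073 > 0, so the root lies in [-2.625, -1.9375]
f(-2.28125) = -8.7674 < 0, so the root lies in [-2.28125, -1.9375]
f(-2.109375) = -3.1954 < 0, so the root lies in [-2.109375, -1.9375]

-2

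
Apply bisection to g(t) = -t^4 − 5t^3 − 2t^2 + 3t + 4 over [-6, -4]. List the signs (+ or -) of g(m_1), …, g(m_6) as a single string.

m = -5, g(m) = -61 (−); new bracket [-5, -4]
m = -4.5, g(m) = -4.4375 (−); new bracket [-4.5, -4]
m = -4.25, g(m) = 12.699219 (+); new bracket [-4.5, -4.25]
m = -4.375, g(m) = 4.9314 (+); new bracket [-4.5, -4.375]
m = -4.4375, g(m) = 0.4563 (+); new bracket [-4.5, -4.4375]
m = -4.46875, g(m) = -1.9371 (−); new bracket [-4.46875, -4.4375]

--+++-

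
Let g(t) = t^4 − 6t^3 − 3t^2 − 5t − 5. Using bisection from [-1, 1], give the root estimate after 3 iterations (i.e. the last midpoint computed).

-0.75

t = 0 gives g = -5, negative; keep [-1, 0]
t = -0.5 gives g = -2.4375, negative; keep [-1, -0.5]
t = -0.75 gives g = -0.089844, negative; keep [-1, -0.75]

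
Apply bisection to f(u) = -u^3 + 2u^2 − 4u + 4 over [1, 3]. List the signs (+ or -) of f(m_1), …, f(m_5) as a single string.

--+--

midpoint 2: f = -4 < 0 → [1, 2]
midpoint 1.5: f = -0.875 < 0 → [1, 1.5]
midpoint 1.25: f = 0.171875 > 0 → [1.25, 1.5]
midpoint 1.375: f = -0.3184 < 0 → [1.25, 1.375]
midpoint 1.3125: f = -0.0657 < 0 → [1.25, 1.3125]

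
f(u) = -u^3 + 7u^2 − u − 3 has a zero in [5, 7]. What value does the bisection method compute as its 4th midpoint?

6.875

f(6) = 27 > 0, so the root lies in [6, 7]
f(6.5) = 11.625 > 0, so the root lies in [6.5, 7]
f(6.75) = 1.640625 > 0, so the root lies in [6.75, 7]
f(6.875) = -3.9668 < 0, so the root lies in [6.75, 6.875]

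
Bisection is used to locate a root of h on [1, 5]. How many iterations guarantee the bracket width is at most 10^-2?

9

Width after n steps is 4/2^n. Need 2^n ≥ 4/10^-2 = 400.
2^8 = 256 < 400 ≤ 2^9 = 512, so n = 9.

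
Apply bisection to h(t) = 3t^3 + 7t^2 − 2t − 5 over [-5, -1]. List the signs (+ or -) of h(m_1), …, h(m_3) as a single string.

-+-

midpoint -3: h = -17 < 0 → [-3, -1]
midpoint -2: h = 3 > 0 → [-3, -2]
midpoint -2.5: h = -3.125 < 0 → [-2.5, -2]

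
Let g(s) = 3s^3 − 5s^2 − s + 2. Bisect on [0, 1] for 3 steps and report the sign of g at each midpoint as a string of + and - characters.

+-+

g(0.5) = 0.625 > 0, so the root lies in [0.5, 1]
g(0.75) = -0.296875 < 0, so the root lies in [0.5, 0.75]
g(0.625) = 0.154297 > 0, so the root lies in [0.625, 0.75]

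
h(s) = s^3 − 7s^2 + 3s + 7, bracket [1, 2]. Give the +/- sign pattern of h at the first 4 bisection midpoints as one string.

-++-

s = 1.5 gives h = -0.875, negative; keep [1, 1.5]
s = 1.25 gives h = 1.765625, positive; keep [1.25, 1.5]
s = 1.375 gives h = 0.490234, positive; keep [1.375, 1.5]
s = 1.4375 gives h = -0.1819, negative; keep [1.375, 1.4375]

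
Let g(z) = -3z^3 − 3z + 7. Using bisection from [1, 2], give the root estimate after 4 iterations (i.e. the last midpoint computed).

m = 1.5, g(m) = -7.625 (−); new bracket [1, 1.5]
m = 1.25, g(m) = -2.609375 (−); new bracket [1, 1.25]
m = 1.125, g(m) = -0.646484 (−); new bracket [1, 1.125]
m = 1.0625, g(m) = 0.2141 (+); new bracket [1.0625, 1.125]

1.0625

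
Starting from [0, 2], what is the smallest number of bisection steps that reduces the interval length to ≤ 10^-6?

Width after n steps is 2/2^n. Need 2^n ≥ 2/10^-6 = 2000000.
2^20 = 1048576 < 2000000 ≤ 2^21 = 2097152, so n = 21.

21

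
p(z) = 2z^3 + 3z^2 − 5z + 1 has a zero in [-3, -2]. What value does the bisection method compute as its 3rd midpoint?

-2.625

p(-2.5) = 1 > 0, so the root lies in [-3, -2.5]
p(-2.75) = -4.15625 < 0, so the root lies in [-2.75, -2.5]
p(-2.625) = -1.378906 < 0, so the root lies in [-2.625, -2.5]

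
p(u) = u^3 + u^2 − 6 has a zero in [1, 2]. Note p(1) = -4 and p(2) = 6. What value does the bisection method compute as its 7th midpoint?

1.5390625

p(1.5) = -0.375 < 0, so the root lies in [1.5, 2]
p(1.75) = 2.421875 > 0, so the root lies in [1.5, 1.75]
p(1.625) = 0.931641 > 0, so the root lies in [1.5, 1.625]
p(1.5625) = 0.2561 > 0, so the root lies in [1.5, 1.5625]
p(1.53125) = -0.0649 < 0, so the root lies in [1.53125, 1.5625]
p(1.546875) = 0.0942 > 0, so the root lies in [1.53125, 1.546875]
p(1.5390625) = 0.0143 > 0, so the root lies in [1.53125, 1.5390625]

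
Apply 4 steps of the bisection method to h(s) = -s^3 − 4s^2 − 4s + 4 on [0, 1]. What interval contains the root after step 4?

s = 0.5 gives h = 0.875, positive; keep [0.5, 1]
s = 0.75 gives h = -1.671875, negative; keep [0.5, 0.75]
s = 0.625 gives h = -0.306641, negative; keep [0.5, 0.625]
s = 0.5625 gives h = 0.3064, positive; keep [0.5625, 0.625]

[0.5625, 0.625]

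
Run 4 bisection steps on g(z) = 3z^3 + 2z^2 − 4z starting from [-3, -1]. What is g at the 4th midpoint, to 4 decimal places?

midpoint -2: g = -8 < 0 → [-2, -1]
midpoint -1.5: g = 0.375 > 0 → [-2, -1.5]
midpoint -1.75: g = -2.953125 < 0 → [-1.75, -1.5]
midpoint -1.625: g = -1.0918 < 0 → [-1.625, -1.5]

-1.0918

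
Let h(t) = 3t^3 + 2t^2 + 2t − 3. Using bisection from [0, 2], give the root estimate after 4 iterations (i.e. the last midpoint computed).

0.625

h(1) = 4 > 0, so the root lies in [0, 1]
h(0.5) = -1.125 < 0, so the root lies in [0.5, 1]
h(0.75) = 0.890625 > 0, so the root lies in [0.5, 0.75]
h(0.625) = -0.2363 < 0, so the root lies in [0.625, 0.75]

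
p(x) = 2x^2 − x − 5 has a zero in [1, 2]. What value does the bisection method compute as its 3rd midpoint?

m = 1.5, p(m) = -2 (−); new bracket [1.5, 2]
m = 1.75, p(m) = -0.625 (−); new bracket [1.75, 2]
m = 1.875, p(m) = 0.15625 (+); new bracket [1.75, 1.875]

1.875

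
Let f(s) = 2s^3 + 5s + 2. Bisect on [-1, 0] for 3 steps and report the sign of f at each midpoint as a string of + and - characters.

-++

s = -0.5 gives f = -0.75, negative; keep [-0.5, 0]
s = -0.25 gives f = 0.71875, positive; keep [-0.5, -0.25]
s = -0.375 gives f = 0.019531, positive; keep [-0.5, -0.375]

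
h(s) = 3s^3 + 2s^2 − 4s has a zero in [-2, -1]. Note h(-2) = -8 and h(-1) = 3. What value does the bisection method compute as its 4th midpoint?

s = -1.5 gives h = 0.375, positive; keep [-2, -1.5]
s = -1.75 gives h = -2.953125, negative; keep [-1.75, -1.5]
s = -1.625 gives h = -1.091797, negative; keep [-1.625, -1.5]
s = -1.5625 gives h = -0.3113, negative; keep [-1.5625, -1.5]

-1.5625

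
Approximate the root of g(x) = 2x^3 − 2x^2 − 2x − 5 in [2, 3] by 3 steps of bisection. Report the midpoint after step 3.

m = 2.5, g(m) = 8.75 (+); new bracket [2, 2.5]
m = 2.25, g(m) = 3.15625 (+); new bracket [2, 2.25]
m = 2.125, g(m) = 0.910156 (+); new bracket [2, 2.125]

2.125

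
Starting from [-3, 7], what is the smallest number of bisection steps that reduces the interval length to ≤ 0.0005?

Width after n steps is 10/2^n. Need 2^n ≥ 10/0.0005 = 20000.
2^14 = 16384 < 20000 ≤ 2^15 = 32768, so n = 15.

15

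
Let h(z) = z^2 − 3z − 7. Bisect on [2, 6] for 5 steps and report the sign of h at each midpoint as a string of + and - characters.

-+-++

m = 4, h(m) = -3 (−); new bracket [4, 6]
m = 5, h(m) = 3 (+); new bracket [4, 5]
m = 4.5, h(m) = -0.25 (−); new bracket [4.5, 5]
m = 4.75, h(m) = 1.3125 (+); new bracket [4.5, 4.75]
m = 4.625, h(m) = 0.5156 (+); new bracket [4.5, 4.625]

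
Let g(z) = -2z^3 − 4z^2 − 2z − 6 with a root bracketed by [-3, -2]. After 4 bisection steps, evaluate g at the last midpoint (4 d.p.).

0.1694

z = -2.5 gives g = 5.25, positive; keep [-2.5, -2]
z = -2.25 gives g = 1.03125, positive; keep [-2.25, -2]
z = -2.125 gives g = -0.621094, negative; keep [-2.25, -2.125]
z = -2.1875 gives g = 0.1694, positive; keep [-2.1875, -2.125]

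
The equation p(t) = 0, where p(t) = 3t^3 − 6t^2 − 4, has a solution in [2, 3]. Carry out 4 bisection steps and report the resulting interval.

m = 2.5, p(m) = 5.375 (+); new bracket [2, 2.5]
m = 2.25, p(m) = -0.203125 (−); new bracket [2.25, 2.5]
m = 2.375, p(m) = 2.345703 (+); new bracket [2.25, 2.375]
m = 2.3125, p(m) = 1.0134 (+); new bracket [2.25, 2.3125]

[2.25, 2.3125]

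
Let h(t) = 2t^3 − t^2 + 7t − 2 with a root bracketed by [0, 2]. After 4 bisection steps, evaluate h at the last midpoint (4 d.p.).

midpoint 1: h = 6 > 0 → [0, 1]
midpoint 0.5: h = 1.5 > 0 → [0, 0.5]
midpoint 0.25: h = -0.28125 < 0 → [0.25, 0.5]
midpoint 0.375: h = 0.5898 > 0 → [0.25, 0.375]

0.5898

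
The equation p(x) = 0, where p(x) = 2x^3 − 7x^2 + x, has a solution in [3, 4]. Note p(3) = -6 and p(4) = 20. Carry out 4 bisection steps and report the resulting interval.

m = 3.5, p(m) = 3.5 (+); new bracket [3, 3.5]
m = 3.25, p(m) = -2.03125 (−); new bracket [3.25, 3.5]
m = 3.375, p(m) = 0.527344 (+); new bracket [3.25, 3.375]
m = 3.3125, p(m) = -0.8022 (−); new bracket [3.3125, 3.375]

[3.3125, 3.375]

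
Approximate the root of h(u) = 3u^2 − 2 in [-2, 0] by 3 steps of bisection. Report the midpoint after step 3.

-0.75

u = -1 gives h = 1, positive; keep [-1, 0]
u = -0.5 gives h = -1.25, negative; keep [-1, -0.5]
u = -0.75 gives h = -0.3125, negative; keep [-1, -0.75]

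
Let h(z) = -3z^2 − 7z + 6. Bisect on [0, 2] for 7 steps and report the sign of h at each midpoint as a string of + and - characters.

z = 1 gives h = -4, negative; keep [0, 1]
z = 0.5 gives h = 1.75, positive; keep [0.5, 1]
z = 0.75 gives h = -0.9375, negative; keep [0.5, 0.75]
z = 0.625 gives h = 0.4531, positive; keep [0.625, 0.75]
z = 0.6875 gives h = -0.2305, negative; keep [0.625, 0.6875]
z = 0.65625 gives h = 0.1143, positive; keep [0.65625, 0.6875]
z = 0.671875 gives h = -0.0574, negative; keep [0.65625, 0.671875]

-+-+-+-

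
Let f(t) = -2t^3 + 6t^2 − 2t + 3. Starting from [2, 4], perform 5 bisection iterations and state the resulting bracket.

[2.8125, 2.875]

t = 3 gives f = -3, negative; keep [2, 3]
t = 2.5 gives f = 4.25, positive; keep [2.5, 3]
t = 2.75 gives f = 1.28125, positive; keep [2.75, 3]
t = 2.875 gives f = -0.6836, negative; keep [2.75, 2.875]
t = 2.8125 gives f = 0.3413, positive; keep [2.8125, 2.875]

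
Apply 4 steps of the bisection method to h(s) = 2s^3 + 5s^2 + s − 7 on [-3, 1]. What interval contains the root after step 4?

s = -1 gives h = -5, negative; keep [-1, 1]
s = 0 gives h = -7, negative; keep [0, 1]
s = 0.5 gives h = -5, negative; keep [0.5, 1]
s = 0.75 gives h = -2.5938, negative; keep [0.75, 1]

[0.75, 1]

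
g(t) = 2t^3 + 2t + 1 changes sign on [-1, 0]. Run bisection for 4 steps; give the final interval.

m = -0.5, g(m) = -0.25 (−); new bracket [-0.5, 0]
m = -0.25, g(m) = 0.46875 (+); new bracket [-0.5, -0.25]
m = -0.375, g(m) = 0.144531 (+); new bracket [-0.5, -0.375]
m = -0.4375, g(m) = -0.0425 (−); new bracket [-0.4375, -0.375]

[-0.4375, -0.375]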